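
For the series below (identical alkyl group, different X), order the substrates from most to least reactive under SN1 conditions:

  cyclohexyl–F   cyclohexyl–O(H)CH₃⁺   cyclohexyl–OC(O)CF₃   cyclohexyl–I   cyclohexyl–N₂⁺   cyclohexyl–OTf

cyclohexyl–N₂⁺ > cyclohexyl–OTf > cyclohexyl–I > cyclohexyl–O(H)CH₃⁺ > cyclohexyl–OC(O)CF₃ > cyclohexyl–F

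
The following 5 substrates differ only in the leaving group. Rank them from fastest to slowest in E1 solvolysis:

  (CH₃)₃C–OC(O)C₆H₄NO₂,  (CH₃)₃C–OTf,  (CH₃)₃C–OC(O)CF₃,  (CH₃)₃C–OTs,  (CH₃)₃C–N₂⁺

(CH₃)₃C–N₂⁺ > (CH₃)₃C–OTf > (CH₃)₃C–OTs > (CH₃)₃C–OC(O)CF₃ > (CH₃)₃C–OC(O)C₆H₄NO₂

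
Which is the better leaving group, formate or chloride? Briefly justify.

chloride

chloride is the better leaving group.
pKₐ(HCl) ≈ -7 versus pKₐ(HCOOH) ≈ 3.8: chloride is the much weaker base.
Moderately weak base.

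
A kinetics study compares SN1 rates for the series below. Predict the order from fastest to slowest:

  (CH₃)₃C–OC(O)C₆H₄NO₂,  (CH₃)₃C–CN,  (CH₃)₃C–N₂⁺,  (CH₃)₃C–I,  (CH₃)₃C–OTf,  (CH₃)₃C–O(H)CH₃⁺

(CH₃)₃C–N₂⁺ > (CH₃)₃C–OTf > (CH₃)₃C–I > (CH₃)₃C–O(H)CH₃⁺ > (CH₃)₃C–OC(O)C₆H₄NO₂ > (CH₃)₃C–CN

Identical carbon frameworks mean the comparison reduces to leaving-group quality.
Leaving-group ability tracks the stability of the departed species; conjugate-acid pKₐ is the usual yardstick (lower pKₐ → better LG).
(CH₃)₃C–N₂⁺ loses N₂: no meaningful conjugate acid; N₂ departs as an exceptionally stable neutral molecule
(CH₃)₃C–OTf loses OTf⁻: pKₐ(CF₃SO₃H (triflic acid)) ≈ -14
(CH₃)₃C–I loses I⁻: pKₐ(HI) ≈ -10
(CH₃)₃C–O(H)CH₃⁺ loses R'OH: pKₐ(R'OH₂⁺) ≈ -2.4
(CH₃)₃C–OC(O)C₆H₄NO₂ loses p-O₂N–C₆H₄–COO⁻: pKₐ(p-nitrobenzoic acid) ≈ 3.4
(CH₃)₃C–CN loses CN⁻: pKₐ(HCN) ≈ 9.2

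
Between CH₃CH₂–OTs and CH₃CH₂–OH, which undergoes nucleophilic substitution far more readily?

From CH₃CH₂–OH the departing group would be OH⁻ (pKₐ(H₂O) ≈ 15.7). Strong base; essentially never leaves without prior activation.
From CH₃CH₂–OTs the leaving group is OTs⁻ (pKₐ(p-CH₃C₆H₄SO₃H (TsOH)) ≈ -2.8). Resonance-delocalised arenesulfonate.
(In practice CH₃CH₂–OTs is made from CH₃CH₂–OH by treatment with TsCl / pyridine, converting the hydroxyl into a tosylate.)

CH₃CH₂–OTs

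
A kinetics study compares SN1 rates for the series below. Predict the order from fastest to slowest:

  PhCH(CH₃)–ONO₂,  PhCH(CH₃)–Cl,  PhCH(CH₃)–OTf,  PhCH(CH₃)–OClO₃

PhCH(CH₃)–OTf > PhCH(CH₃)–OClO₃ > PhCH(CH₃)–Cl > PhCH(CH₃)–ONO₂

With the same alkyl group throughout, only the leaving group differentiates the rates.
The more stable X⁻ (or X) is on its own — i.e. the weaker a base it is — the better a leaving group it makes.
PhCH(CH₃)–OTf loses OTf⁻: pKₐ(CF₃SO₃H (triflic acid)) ≈ -14
PhCH(CH₃)–OClO₃ loses ClO₄⁻: pKₐ(HClO₄) ≈ -10
PhCH(CH₃)–Cl loses Cl⁻: pKₐ(HCl) ≈ -7
PhCH(CH₃)–ONO₂ loses NO₃⁻: pKₐ(HNO₃) ≈ -1.3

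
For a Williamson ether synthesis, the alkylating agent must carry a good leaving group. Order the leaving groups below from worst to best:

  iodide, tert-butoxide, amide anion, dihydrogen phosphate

A good leaving group is a weak base: the lower the pKₐ of its conjugate acid, the more readily it departs.
iodide: pKₐ(HI) ≈ -10 — large, highly polarisable; very weak base
dihydrogen phosphate: pKₐ(H₃PO₄) ≈ 2.1
tert-butoxide: pKₐ(t-BuOH) ≈ 18
amide anion: pKₐ(NH₃) ≈ 38 — extremely strong base; never a leaving group
Reversing gives the worst-to-best order requested.

amide anion < tert-butoxide < dihydrogen phosphate < iodide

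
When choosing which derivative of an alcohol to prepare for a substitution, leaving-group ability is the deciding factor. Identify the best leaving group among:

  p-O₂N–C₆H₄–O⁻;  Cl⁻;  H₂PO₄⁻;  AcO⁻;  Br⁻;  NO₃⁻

Br⁻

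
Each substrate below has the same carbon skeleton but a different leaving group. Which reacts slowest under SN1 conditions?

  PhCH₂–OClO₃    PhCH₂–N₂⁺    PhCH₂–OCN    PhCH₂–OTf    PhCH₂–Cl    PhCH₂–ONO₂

The skeletons are identical, so relative rate is governed entirely by leaving-group ability.
Rank by basicity of the departing species: weakest base leaves most easily.
PhCH₂–N₂⁺ loses N₂: no meaningful conjugate acid; N₂ departs as an exceptionally stable neutral molecule
PhCH₂–OTf loses OTf⁻: pKₐ(CF₃SO₃H (triflic acid)) ≈ -14
PhCH₂–OClO₃ loses ClO₄⁻: pKₐ(HClO₄) ≈ -10
PhCH₂–Cl loses Cl⁻: pKₐ(HCl) ≈ -7
PhCH₂–ONO₂ loses NO₃⁻: pKₐ(HNO₃) ≈ -1.3
PhCH₂–OCN loses NCO⁻: pKₐ(HOCN) ≈ 3.5

PhCH₂–OCN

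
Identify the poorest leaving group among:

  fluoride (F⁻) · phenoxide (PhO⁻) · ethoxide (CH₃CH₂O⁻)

A good leaving group is a weak base: the lower the pKₐ of its conjugate acid, the more readily it departs.
fluoride (F⁻): pKₐ(HF) ≈ 3.2
phenoxide (PhO⁻): pKₐ(C₆H₅OH (phenol)) ≈ 10
ethoxide (CH₃CH₂O⁻): pKₐ(CH₃CH₂OH) ≈ 16

ethoxide (CH₃CH₂O⁻)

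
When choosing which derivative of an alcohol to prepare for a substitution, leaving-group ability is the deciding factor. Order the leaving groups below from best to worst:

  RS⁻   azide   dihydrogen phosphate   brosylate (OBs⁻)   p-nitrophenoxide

Rank by basicity of the departing species: weakest base leaves most easily.
brosylate (OBs⁻): pKₐ(p-BrC₆H₄SO₃H) ≈ -2.8
dihydrogen phosphate: pKₐ(H₃PO₄) ≈ 2.1
azide: pKₐ(HN₃) ≈ 4.7
p-nitrophenoxide: pKₐ(p-nitrophenol) ≈ 7.2
RS⁻: pKₐ(RSH (a thiol)) ≈ 10.5

brosylate (OBs⁻) > dihydrogen phosphate > azide > p-nitrophenoxide > RS⁻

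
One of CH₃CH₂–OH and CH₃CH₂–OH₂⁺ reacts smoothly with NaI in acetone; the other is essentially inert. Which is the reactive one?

From CH₃CH₂–OH the departing group would be OH⁻ (pKₐ(H₂O) ≈ 15.7). Strong base; essentially never leaves without prior activation.
From CH₃CH₂–OH₂⁺ the leaving group is H₂O (pKₐ(H₃O⁺) ≈ -1.7). Neutral; leaves from a protonated alcohol (R–OH₂⁺).
(In practice CH₃CH₂–OH₂⁺ is made from CH₃CH₂–OH by protonation with strong acid, converting the leaving group from hydroxide to neutral water.)

CH₃CH₂–OH₂⁺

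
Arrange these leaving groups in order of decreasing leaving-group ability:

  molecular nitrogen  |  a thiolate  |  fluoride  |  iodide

Rank by basicity of the departing species: weakest base leaves most easily.
molecular nitrogen: no meaningful conjugate acid; N₂ departs as an exceptionally stable neutral molecule
iodide: pKₐ(HI) ≈ -10 — large, highly polarisable; very weak base
fluoride: pKₐ(HF) ≈ 3.2 — small and strongly basic; the poor halide leaving group
a thiolate: pKₐ(RSH (a thiol)) ≈ 10.5

molecular nitrogen > iodide > fluoride > a thiolate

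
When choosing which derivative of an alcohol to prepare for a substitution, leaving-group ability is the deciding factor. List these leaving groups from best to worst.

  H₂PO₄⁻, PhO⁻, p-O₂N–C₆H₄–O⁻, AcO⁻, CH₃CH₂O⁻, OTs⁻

OTs⁻ > H₂PO₄⁻ > AcO⁻ > p-O₂N–C₆H₄–O⁻ > PhO⁻ > CH₃CH₂O⁻

OTs⁻: pKₐ(p-CH₃C₆H₄SO₃H (TsOH)) ≈ -2.8 — resonance-delocalised arenesulfonate
H₂PO₄⁻: pKₐ(H₃PO₄) ≈ 2.1 — moderate base; biological leaving group after further activation
AcO⁻: pKₐ(CH₃COOH) ≈ 4.8
p-O₂N–C₆H₄–O⁻: pKₐ(p-nitrophenol) ≈ 7.2 — nitro group delocalises the charge; the classic chromogenic LG
PhO⁻: pKₐ(C₆H₅OH (phenol)) ≈ 10 — resonance into the ring helps, but still a poor LG
CH₃CH₂O⁻: pKₐ(CH₃CH₂OH) ≈ 16 — strong base; alkoxides do not leave unassisted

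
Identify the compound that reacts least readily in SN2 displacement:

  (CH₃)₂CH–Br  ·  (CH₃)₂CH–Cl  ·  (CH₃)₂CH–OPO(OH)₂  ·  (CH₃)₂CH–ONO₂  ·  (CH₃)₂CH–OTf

(CH₃)₂CH–OPO(OH)₂

Identical carbon frameworks mean the comparison reduces to leaving-group quality.
A good leaving group is a weak base: the lower the pKₐ of its conjugate acid, the more readily it departs.
(CH₃)₂CH–OTf loses OTf⁻: pKₐ(CF₃SO₃H (triflic acid)) ≈ -14
(CH₃)₂CH–Br loses Br⁻: pKₐ(HBr) ≈ -9
(CH₃)₂CH–Cl loses Cl⁻: pKₐ(HCl) ≈ -7
(CH₃)₂CH–ONO₂ loses NO₃⁻: pKₐ(HNO₃) ≈ -1.3
(CH₃)₂CH–OPO(OH)₂ loses H₂PO₄⁻: pKₐ(H₃PO₄) ≈ 2.1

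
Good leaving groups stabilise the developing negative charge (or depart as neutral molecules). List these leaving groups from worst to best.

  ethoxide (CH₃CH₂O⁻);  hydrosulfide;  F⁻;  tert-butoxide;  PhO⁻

tert-butoxide < ethoxide (CH₃CH₂O⁻) < PhO⁻ < hydrosulfide < F⁻

The more stable X⁻ (or X) is on its own — i.e. the weaker a base it is — the better a leaving group it makes.
F⁻: pKₐ(HF) ≈ 3.2
hydrosulfide: pKₐ(H₂S) ≈ 7
PhO⁻: pKₐ(C₆H₅OH (phenol)) ≈ 10
ethoxide (CH₃CH₂O⁻): pKₐ(CH₃CH₂OH) ≈ 16
tert-butoxide: pKₐ(t-BuOH) ≈ 18
Listed from poorest to best leaving group as asked.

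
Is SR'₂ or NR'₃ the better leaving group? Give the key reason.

SR'₂

SR'₂ is the better leaving group.
pKₐ(R'₂SH⁺) ≈ -7 versus pKₐ(R'₃NH⁺) ≈ 10.7: SR'₂ is the much weaker base.
Neutral; leaves from a sulfonium salt (R–SR'₂⁺).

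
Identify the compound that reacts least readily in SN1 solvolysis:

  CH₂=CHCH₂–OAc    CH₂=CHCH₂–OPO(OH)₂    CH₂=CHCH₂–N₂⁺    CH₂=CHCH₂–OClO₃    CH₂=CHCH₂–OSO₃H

CH₂=CHCH₂–OAc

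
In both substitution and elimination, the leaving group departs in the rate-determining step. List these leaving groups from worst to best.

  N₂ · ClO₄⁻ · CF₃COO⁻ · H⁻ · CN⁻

H⁻ < CN⁻ < CF₃COO⁻ < ClO₄⁻ < N₂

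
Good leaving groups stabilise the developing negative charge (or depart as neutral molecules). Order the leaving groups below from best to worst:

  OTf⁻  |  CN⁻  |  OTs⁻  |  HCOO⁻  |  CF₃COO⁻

OTf⁻: pKₐ(CF₃SO₃H (triflic acid)) ≈ -14 — charge spread over three oxygens and a CF₃ group; the premier leaving group in synthesis
OTs⁻: pKₐ(p-CH₃C₆H₄SO₃H (TsOH)) ≈ -2.8 — resonance-delocalised arenesulfonate
CF₃COO⁻: pKₐ(CF₃COOH) ≈ 0.2
HCOO⁻: pKₐ(HCOOH) ≈ 3.8
CN⁻: pKₐ(HCN) ≈ 9.2 — sp carbon stabilises the charge somewhat, but still a poor LG

OTf⁻ > OTs⁻ > CF₃COO⁻ > HCOO⁻ > CN⁻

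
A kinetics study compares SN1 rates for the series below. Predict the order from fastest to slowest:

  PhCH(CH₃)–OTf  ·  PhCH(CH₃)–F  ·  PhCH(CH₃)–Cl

PhCH(CH₃)–OTf > PhCH(CH₃)–Cl > PhCH(CH₃)–F

The skeletons are identical, so relative rate is governed entirely by leaving-group ability.
A good leaving group is a weak base: the lower the pKₐ of its conjugate acid, the more readily it departs.
PhCH(CH₃)–OTf loses OTf⁻: pKₐ(CF₃SO₃H (triflic acid)) ≈ -14
PhCH(CH₃)–Cl loses Cl⁻: pKₐ(HCl) ≈ -7
PhCH(CH₃)–F loses F⁻: pKₐ(HF) ≈ 3.2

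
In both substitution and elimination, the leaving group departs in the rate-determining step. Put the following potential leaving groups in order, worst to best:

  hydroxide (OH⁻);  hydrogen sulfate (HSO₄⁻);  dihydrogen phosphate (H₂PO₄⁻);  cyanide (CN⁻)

hydroxide (OH⁻) < cyanide (CN⁻) < dihydrogen phosphate (H₂PO₄⁻) < hydrogen sulfate (HSO₄⁻)

hydrogen sulfate (HSO₄⁻): pKₐ(H₂SO₄) ≈ -3
dihydrogen phosphate (H₂PO₄⁻): pKₐ(H₃PO₄) ≈ 2.1
cyanide (CN⁻): pKₐ(HCN) ≈ 9.2 — sp carbon stabilises the charge somewhat, but still a poor LG
hydroxide (OH⁻): pKₐ(H₂O) ≈ 15.7
Reversing gives the worst-to-best order requested.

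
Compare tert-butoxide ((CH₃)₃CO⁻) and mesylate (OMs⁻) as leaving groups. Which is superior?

mesylate (OMs⁻) is the better leaving group.
pKₐ(CH₃SO₃H (MsOH)) ≈ -1.9 versus pKₐ(t-BuOH) ≈ 18: mesylate (OMs⁻) is the much weaker base.
Resonance-delocalised alkanesulfonate.

mesylate (OMs⁻)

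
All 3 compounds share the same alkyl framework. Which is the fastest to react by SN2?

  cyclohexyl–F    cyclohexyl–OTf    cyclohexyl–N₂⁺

The skeletons are identical, so relative rate is governed entirely by leaving-group ability.
A good leaving group is a weak base: the lower the pKₐ of its conjugate acid, the more readily it departs.
cyclohexyl–N₂⁺ loses N₂: no meaningful conjugate acid; N₂ departs as an exceptionally stable neutral molecule
cyclohexyl–OTf loses OTf⁻: pKₐ(CF₃SO₃H (triflic acid)) ≈ -14
cyclohexyl–F loses F⁻: pKₐ(HF) ≈ 3.2

cyclohexyl–N₂⁺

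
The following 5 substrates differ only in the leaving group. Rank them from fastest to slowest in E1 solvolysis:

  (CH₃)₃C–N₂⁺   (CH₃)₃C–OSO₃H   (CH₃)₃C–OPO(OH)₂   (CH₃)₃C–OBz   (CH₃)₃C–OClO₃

(CH₃)₃C–N₂⁺ > (CH₃)₃C–OClO₃ > (CH₃)₃C–OSO₃H > (CH₃)₃C–OPO(OH)₂ > (CH₃)₃C–OBz

With the same alkyl group throughout, only the leaving group differentiates the rates.
Rank by basicity of the departing species: weakest base leaves most easily.
(CH₃)₃C–N₂⁺ loses N₂: no meaningful conjugate acid; N₂ departs as an exceptionally stable neutral molecule
(CH₃)₃C–OClO₃ loses ClO₄⁻: pKₐ(HClO₄) ≈ -10
(CH₃)₃C–OSO₃H loses HSO₄⁻: pKₐ(H₂SO₄) ≈ -3
(CH₃)₃C–OPO(OH)₂ loses H₂PO₄⁻: pKₐ(H₃PO₄) ≈ 2.1
(CH₃)₃C–OBz loses PhCOO⁻: pKₐ(C₆H₅COOH) ≈ 4.2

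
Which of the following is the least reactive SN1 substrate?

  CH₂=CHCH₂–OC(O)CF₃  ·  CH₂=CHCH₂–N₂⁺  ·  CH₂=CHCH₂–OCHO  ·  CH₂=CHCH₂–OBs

CH₂=CHCH₂–OCHO

With the same alkyl group throughout, only the leaving group differentiates the rates.
The more stable X⁻ (or X) is on its own — i.e. the weaker a base it is — the better a leaving group it makes.
CH₂=CHCH₂–N₂⁺ loses N₂: no meaningful conjugate acid; N₂ departs as an exceptionally stable neutral molecule
CH₂=CHCH₂–OBs loses OBs⁻: pKₐ(p-BrC₆H₄SO₃H) ≈ -2.8
CH₂=CHCH₂–OC(O)CF₃ loses CF₃COO⁻: pKₐ(CF₃COOH) ≈ 0.2
CH₂=CHCH₂–OCHO loses HCOO⁻: pKₐ(HCOOH) ≈ 3.8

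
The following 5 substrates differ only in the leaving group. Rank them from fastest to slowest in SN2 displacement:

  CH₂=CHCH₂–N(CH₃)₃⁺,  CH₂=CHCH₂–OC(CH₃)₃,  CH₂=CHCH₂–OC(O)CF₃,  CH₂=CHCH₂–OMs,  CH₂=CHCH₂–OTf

With the same alkyl group throughout, only the leaving group differentiates the rates.
Leaving-group ability tracks the stability of the departed species; conjugate-acid pKₐ is the usual yardstick (lower pKₐ → better LG).
CH₂=CHCH₂–OTf loses OTf⁻: pKₐ(CF₃SO₃H (triflic acid)) ≈ -14
CH₂=CHCH₂–OMs loses OMs⁻: pKₐ(CH₃SO₃H (MsOH)) ≈ -1.9
CH₂=CHCH₂–OC(O)CF₃ loses CF₃COO⁻: pKₐ(CF₃COOH) ≈ 0.2
CH₂=CHCH₂–N(CH₃)₃⁺ loses NR'₃: pKₐ(R'₃NH⁺) ≈ 10.7
CH₂=CHCH₂–OC(CH₃)₃ loses (CH₃)₃CO⁻: pKₐ(t-BuOH) ≈ 18

CH₂=CHCH₂–OTf > CH₂=CHCH₂–OMs > CH₂=CHCH₂–OC(O)CF₃ > CH₂=CHCH₂–N(CH₃)₃⁺ > CH₂=CHCH₂–OC(CH₃)₃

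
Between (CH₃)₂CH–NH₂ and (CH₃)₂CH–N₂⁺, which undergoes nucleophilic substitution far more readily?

(CH₃)₂CH–N₂⁺

From (CH₃)₂CH–NH₂ the departing group would be NH₂⁻ (pKₐ(NH₃) ≈ 38). Extremely strong base; never a leaving group.
From (CH₃)₂CH–N₂⁺ the leaving group is N₂ (no meaningful conjugate acid; N₂ departs as an exceptionally stable neutral molecule).
(In practice (CH₃)₂CH–N₂⁺ is made from (CH₃)₂CH–NH₂ by diazotisation (NaNO₂ / HCl, 0 °C), generating a diazonium salt that expels N₂.)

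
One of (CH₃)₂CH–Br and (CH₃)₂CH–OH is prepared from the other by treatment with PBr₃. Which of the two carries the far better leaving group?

From (CH₃)₂CH–OH the departing group would be OH⁻ (pKₐ(H₂O) ≈ 15.7). Strong base; essentially never leaves without prior activation.
From (CH₃)₂CH–Br the leaving group is Br⁻ (pKₐ(HBr) ≈ -9). Weak base; good leaving group.
Treatment with PBr₃ works by replacing the hydroxyl with bromide, making (CH₃)₂CH–Br enormously more reactive.

(CH₃)₂CH–Br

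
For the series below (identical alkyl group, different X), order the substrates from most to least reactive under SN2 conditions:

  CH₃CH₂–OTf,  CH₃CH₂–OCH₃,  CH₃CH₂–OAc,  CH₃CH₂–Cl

CH₃CH₂–OTf > CH₃CH₂–Cl > CH₃CH₂–OAc > CH₃CH₂–OCH₃

Identical carbon frameworks mean the comparison reduces to leaving-group quality.
Leaving-group ability tracks the stability of the departed species; conjugate-acid pKₐ is the usual yardstick (lower pKₐ → better LG).
CH₃CH₂–OTf loses OTf⁻: pKₐ(CF₃SO₃H (triflic acid)) ≈ -14
CH₃CH₂–Cl loses Cl⁻: pKₐ(HCl) ≈ -7
CH₃CH₂–OAc loses AcO⁻: pKₐ(CH₃COOH) ≈ 4.8
CH₃CH₂–OCH₃ loses CH₃O⁻: pKₐ(CH₃OH) ≈ 15.5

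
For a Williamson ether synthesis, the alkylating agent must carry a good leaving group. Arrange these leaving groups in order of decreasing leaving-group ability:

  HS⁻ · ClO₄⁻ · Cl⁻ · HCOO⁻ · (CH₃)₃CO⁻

A good leaving group is a weak base: the lower the pKₐ of its conjugate acid, the more readily it departs.
ClO₄⁻: pKₐ(HClO₄) ≈ -10 — extremely weak base; rarely used for safety reasons
Cl⁻: pKₐ(HCl) ≈ -7
HCOO⁻: pKₐ(HCOOH) ≈ 3.8
HS⁻: pKₐ(H₂S) ≈ 7
(CH₃)₃CO⁻: pKₐ(t-BuOH) ≈ 18 — bulky, strongly basic alkoxide

ClO₄⁻ > Cl⁻ > HCOO⁻ > HS⁻ > (CH₃)₃CO⁻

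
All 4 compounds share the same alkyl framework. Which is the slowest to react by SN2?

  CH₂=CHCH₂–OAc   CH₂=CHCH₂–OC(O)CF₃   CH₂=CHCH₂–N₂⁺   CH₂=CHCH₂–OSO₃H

CH₂=CHCH₂–OAc

The skeletons are identical, so relative rate is governed entirely by leaving-group ability.
The more stable X⁻ (or X) is on its own — i.e. the weaker a base it is — the better a leaving group it makes.
CH₂=CHCH₂–N₂⁺ loses N₂: no meaningful conjugate acid; N₂ departs as an exceptionally stable neutral molecule
CH₂=CHCH₂–OSO₃H loses HSO₄⁻: pKₐ(H₂SO₄) ≈ -3
CH₂=CHCH₂–OC(O)CF₃ loses CF₃COO⁻: pKₐ(CF₃COOH) ≈ 0.2
CH₂=CHCH₂–OAc loses AcO⁻: pKₐ(CH₃COOH) ≈ 4.8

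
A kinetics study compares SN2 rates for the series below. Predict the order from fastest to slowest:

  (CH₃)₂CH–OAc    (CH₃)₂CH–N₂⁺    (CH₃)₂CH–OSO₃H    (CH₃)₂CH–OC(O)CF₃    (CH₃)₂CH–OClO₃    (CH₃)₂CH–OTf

The skeletons are identical, so relative rate is governed entirely by leaving-group ability.
A good leaving group is a weak base: the lower the pKₐ of its conjugate acid, the more readily it departs.
(CH₃)₂CH–N₂⁺ loses N₂: no meaningful conjugate acid; N₂ departs as an exceptionally stable neutral molecule
(CH₃)₂CH–OTf loses OTf⁻: pKₐ(CF₃SO₃H (triflic acid)) ≈ -14
(CH₃)₂CH–OClO₃ loses ClO₄⁻: pKₐ(HClO₄) ≈ -10
(CH₃)₂CH–OSO₃H loses HSO₄⁻: pKₐ(H₂SO₄) ≈ -3
(CH₃)₂CH–OC(O)CF₃ loses CF₃COO⁻: pKₐ(CF₃COOH) ≈ 0.2
(CH₃)₂CH–OAc loses AcO⁻: pKₐ(CH₃COOH) ≈ 4.8

(CH₃)₂CH–N₂⁺ > (CH₃)₂CH–OTf > (CH₃)₂CH–OClO₃ > (CH₃)₂CH–OSO₃H > (CH₃)₂CH–OC(O)CF₃ > (CH₃)₂CH–OAc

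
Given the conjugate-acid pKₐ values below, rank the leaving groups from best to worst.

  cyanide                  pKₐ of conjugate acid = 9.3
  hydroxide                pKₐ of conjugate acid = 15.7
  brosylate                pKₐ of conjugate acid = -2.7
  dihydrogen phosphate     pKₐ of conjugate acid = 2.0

brosylate > dihydrogen phosphate > cyanide > hydroxide

Lower conjugate-acid pKₐ ⇒ weaker base ⇒ better leaving group.
Sorting by the given values: brosylate (-2.7), dihydrogen phosphate (2.0), cyanide (9.3), hydroxide (15.7).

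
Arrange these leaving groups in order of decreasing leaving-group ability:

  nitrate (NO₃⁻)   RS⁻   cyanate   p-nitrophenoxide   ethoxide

A good leaving group is a weak base: the lower the pKₐ of its conjugate acid, the more readily it departs.
nitrate (NO₃⁻): pKₐ(HNO₃) ≈ -1.3
cyanate: pKₐ(HOCN) ≈ 3.5 — resonance between N and O
p-nitrophenoxide: pKₐ(p-nitrophenol) ≈ 7.2 — nitro group delocalises the charge; the classic chromogenic LG
RS⁻: pKₐ(RSH (a thiol)) ≈ 10.5 — moderately basic; rarely leaves without activation
ethoxide: pKₐ(CH₃CH₂OH) ≈ 16

nitrate (NO₃⁻) > cyanate > p-nitrophenoxide > RS⁻ > ethoxide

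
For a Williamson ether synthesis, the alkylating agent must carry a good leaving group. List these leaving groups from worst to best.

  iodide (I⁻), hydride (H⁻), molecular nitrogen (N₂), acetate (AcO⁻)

Rank by basicity of the departing species: weakest base leaves most easily.
molecular nitrogen (N₂): no meaningful conjugate acid; N₂ departs as an exceptionally stable neutral molecule
iodide (I⁻): pKₐ(HI) ≈ -10
acetate (AcO⁻): pKₐ(CH₃COOH) ≈ 4.8 — resonance-stabilised but still a weak base
hydride (H⁻): pKₐ(H₂) ≈ 36
Listed from poorest to best leaving group as asked.

hydride (H⁻) < acetate (AcO⁻) < iodide (I⁻) < molecular nitrogen (N₂)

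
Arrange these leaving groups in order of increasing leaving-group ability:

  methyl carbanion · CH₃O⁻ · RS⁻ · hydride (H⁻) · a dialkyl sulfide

methyl carbanion < hydride (H⁻) < CH₃O⁻ < RS⁻ < a dialkyl sulfide

Rank by basicity of the departing species: weakest base leaves most easily.
a dialkyl sulfide: pKₐ(R'₂SH⁺) ≈ -7
RS⁻: pKₐ(RSH (a thiol)) ≈ 10.5
CH₃O⁻: pKₐ(CH₃OH) ≈ 15.5
hydride (H⁻): pKₐ(H₂) ≈ 36
methyl carbanion: pKₐ(CH₄) ≈ 48
Listed from poorest to best leaving group as asked.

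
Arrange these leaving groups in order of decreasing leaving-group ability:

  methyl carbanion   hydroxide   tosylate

Rank by basicity of the departing species: weakest base leaves most easily.
tosylate: pKₐ(p-CH₃C₆H₄SO₃H (TsOH)) ≈ -2.8 — resonance-delocalised arenesulfonate
hydroxide: pKₐ(H₂O) ≈ 15.7 — strong base; essentially never leaves without prior activation
methyl carbanion: pKₐ(CH₄) ≈ 48

tosylate > hydroxide > methyl carbanion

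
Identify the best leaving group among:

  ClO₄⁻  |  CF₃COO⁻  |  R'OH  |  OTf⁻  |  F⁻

OTf⁻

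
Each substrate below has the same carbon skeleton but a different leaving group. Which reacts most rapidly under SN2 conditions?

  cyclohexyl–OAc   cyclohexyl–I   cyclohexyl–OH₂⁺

Same R in every case — rank the leaving groups.
Leaving-group ability tracks the stability of the departed species; conjugate-acid pKₐ is the usual yardstick (lower pKₐ → better LG).
cyclohexyl–I loses I⁻: pKₐ(HI) ≈ -10
cyclohexyl–OH₂⁺ loses H₂O: pKₐ(H₃O⁺) ≈ -1.7
cyclohexyl–OAc loses AcO⁻: pKₐ(CH₃COOH) ≈ 4.8

cyclohexyl–I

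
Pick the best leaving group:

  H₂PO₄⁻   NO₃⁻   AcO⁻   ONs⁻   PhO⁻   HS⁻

ONs⁻

Rank by basicity of the departing species: weakest base leaves most easily.
ONs⁻: pKₐ(p-O₂NC₆H₄SO₃H) ≈ -3.5
NO₃⁻: pKₐ(HNO₃) ≈ -1.3
H₂PO₄⁻: pKₐ(H₃PO₄) ≈ 2.1
AcO⁻: pKₐ(CH₃COOH) ≈ 4.8
HS⁻: pKₐ(H₂S) ≈ 7
PhO⁻: pKₐ(C₆H₅OH (phenol)) ≈ 10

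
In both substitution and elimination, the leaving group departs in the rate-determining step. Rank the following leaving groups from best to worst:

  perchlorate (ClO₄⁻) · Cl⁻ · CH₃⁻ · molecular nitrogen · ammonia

molecular nitrogen > perchlorate (ClO₄⁻) > Cl⁻ > ammonia > CH₃⁻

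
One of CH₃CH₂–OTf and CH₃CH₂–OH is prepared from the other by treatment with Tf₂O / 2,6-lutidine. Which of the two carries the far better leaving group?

From CH₃CH₂–OH the departing group would be OH⁻ (pKₐ(H₂O) ≈ 15.7). Strong base; essentially never leaves without prior activation.
From CH₃CH₂–OTf the leaving group is OTf⁻ (pKₐ(CF₃SO₃H (triflic acid)) ≈ -14). Charge spread over three oxygens and a CF₃ group; the premier leaving group in synthesis.
Treatment with Tf₂O / 2,6-lutidine works by converting the hydroxyl into a triflate, making CH₃CH₂–OTf enormously more reactive.

CH₃CH₂–OTf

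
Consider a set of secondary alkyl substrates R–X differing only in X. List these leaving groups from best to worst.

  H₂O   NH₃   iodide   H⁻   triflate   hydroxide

Rank by basicity of the departing species: weakest base leaves most easily.
triflate: pKₐ(CF₃SO₃H (triflic acid)) ≈ -14
iodide: pKₐ(HI) ≈ -10
H₂O: pKₐ(H₃O⁺) ≈ -1.7
NH₃: pKₐ(NH₄⁺) ≈ 9.2
hydroxide: pKₐ(H₂O) ≈ 15.7
H⁻: pKₐ(H₂) ≈ 36

triflate > iodide > H₂O > NH₃ > hydroxide > H⁻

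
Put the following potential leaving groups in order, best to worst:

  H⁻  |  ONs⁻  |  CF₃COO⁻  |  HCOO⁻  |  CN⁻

ONs⁻ > CF₃COO⁻ > HCOO⁻ > CN⁻ > H⁻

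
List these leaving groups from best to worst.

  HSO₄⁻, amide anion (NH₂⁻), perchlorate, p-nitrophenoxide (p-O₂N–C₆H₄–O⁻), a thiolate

perchlorate: pKₐ(HClO₄) ≈ -10
HSO₄⁻: pKₐ(H₂SO₄) ≈ -3 — conjugate base of a strong mineral acid
p-nitrophenoxide (p-O₂N–C₆H₄–O⁻): pKₐ(p-nitrophenol) ≈ 7.2
a thiolate: pKₐ(RSH (a thiol)) ≈ 10.5 — moderately basic; rarely leaves without activation
amide anion (NH₂⁻): pKₐ(NH₃) ≈ 38 — extremely strong base; never a leaving group

perchlorate > HSO₄⁻ > p-nitrophenoxide (p-O₂N–C₆H₄–O⁻) > a thiolate > amide anion (NH₂⁻)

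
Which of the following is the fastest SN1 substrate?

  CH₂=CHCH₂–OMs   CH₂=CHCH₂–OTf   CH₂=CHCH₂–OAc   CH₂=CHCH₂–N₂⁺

CH₂=CHCH₂–N₂⁺

Same R in every case — rank the leaving groups.
Rank by basicity of the departing species: weakest base leaves most easily.
CH₂=CHCH₂–N₂⁺ loses N₂: no meaningful conjugate acid; N₂ departs as an exceptionally stable neutral molecule
CH₂=CHCH₂–OTf loses OTf⁻: pKₐ(CF₃SO₃H (triflic acid)) ≈ -14
CH₂=CHCH₂–OMs loses OMs⁻: pKₐ(CH₃SO₃H (MsOH)) ≈ -1.9
CH₂=CHCH₂–OAc loses AcO⁻: pKₐ(CH₃COOH) ≈ 4.8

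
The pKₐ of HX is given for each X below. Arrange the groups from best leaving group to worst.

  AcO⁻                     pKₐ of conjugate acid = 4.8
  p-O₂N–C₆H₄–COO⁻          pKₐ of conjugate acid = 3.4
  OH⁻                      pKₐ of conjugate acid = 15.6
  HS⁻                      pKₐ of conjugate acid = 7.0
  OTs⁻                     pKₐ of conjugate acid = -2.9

Lower conjugate-acid pKₐ ⇒ weaker base ⇒ better leaving group.
Sorting by the given values: OTs⁻ (-2.9), p-O₂N–C₆H₄–COO⁻ (3.4), AcO⁻ (4.8), HS⁻ (7.0), OH⁻ (15.6).

OTs⁻ > p-O₂N–C₆H₄–COO⁻ > AcO⁻ > HS⁻ > OH⁻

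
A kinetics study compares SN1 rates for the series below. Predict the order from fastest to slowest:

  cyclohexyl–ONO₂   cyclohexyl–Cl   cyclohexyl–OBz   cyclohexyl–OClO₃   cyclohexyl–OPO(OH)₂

With the same alkyl group throughout, only the leaving group differentiates the rates.
A good leaving group is a weak base: the lower the pKₐ of its conjugate acid, the more readily it departs.
cyclohexyl–OClO₃ loses ClO₄⁻: pKₐ(HClO₄) ≈ -10
cyclohexyl–Cl loses Cl⁻: pKₐ(HCl) ≈ -7
cyclohexyl–ONO₂ loses NO₃⁻: pKₐ(HNO₃) ≈ -1.3
cyclohexyl–OPO(OH)₂ loses H₂PO₄⁻: pKₐ(H₃PO₄) ≈ 2.1
cyclohexyl–OBz loses PhCOO⁻: pKₐ(C₆H₅COOH) ≈ 4.2

cyclohexyl–OClO₃ > cyclohexyl–Cl > cyclohexyl–ONO₂ > cyclohexyl–OPO(OH)₂ > cyclohexyl–OBz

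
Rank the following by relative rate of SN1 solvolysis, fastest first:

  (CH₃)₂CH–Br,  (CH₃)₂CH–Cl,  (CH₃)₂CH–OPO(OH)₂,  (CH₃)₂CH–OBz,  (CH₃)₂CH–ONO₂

The skeletons are identical, so relative rate is governed entirely by leaving-group ability.
A good leaving group is a weak base: the lower the pKₐ of its conjugate acid, the more readily it departs.
(CH₃)₂CH–Br loses Br⁻: pKₐ(HBr) ≈ -9
(CH₃)₂CH–Cl loses Cl⁻: pKₐ(HCl) ≈ -7
(CH₃)₂CH–ONO₂ loses NO₃⁻: pKₐ(HNO₃) ≈ -1.3
(CH₃)₂CH–OPO(OH)₂ loses H₂PO₄⁻: pKₐ(H₃PO₄) ≈ 2.1
(CH₃)₂CH–OBz loses PhCOO⁻: pKₐ(C₆H₅COOH) ≈ 4.2

(CH₃)₂CH–Br > (CH₃)₂CH–Cl > (CH₃)₂CH–ONO₂ > (CH₃)₂CH–OPO(OH)₂ > (CH₃)₂CH–OBz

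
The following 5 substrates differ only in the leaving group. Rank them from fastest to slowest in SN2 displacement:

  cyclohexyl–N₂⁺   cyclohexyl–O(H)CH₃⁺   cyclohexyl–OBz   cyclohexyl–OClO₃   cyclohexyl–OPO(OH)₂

cyclohexyl–N₂⁺ > cyclohexyl–OClO₃ > cyclohexyl–O(H)CH₃⁺ > cyclohexyl–OPO(OH)₂ > cyclohexyl–OBz

Same R in every case — rank the leaving groups.
The more stable X⁻ (or X) is on its own — i.e. the weaker a base it is — the better a leaving group it makes.
cyclohexyl–N₂⁺ loses N₂: no meaningful conjugate acid; N₂ departs as an exceptionally stable neutral molecule
cyclohexyl–OClO₃ loses ClO₄⁻: pKₐ(HClO₄) ≈ -10
cyclohexyl–O(H)CH₃⁺ loses R'OH: pKₐ(R'OH₂⁺) ≈ -2.4
cyclohexyl–OPO(OH)₂ loses H₂PO₄⁻: pKₐ(H₃PO₄) ≈ 2.1
cyclohexyl–OBz loses PhCOO⁻: pKₐ(C₆H₅COOH) ≈ 4.2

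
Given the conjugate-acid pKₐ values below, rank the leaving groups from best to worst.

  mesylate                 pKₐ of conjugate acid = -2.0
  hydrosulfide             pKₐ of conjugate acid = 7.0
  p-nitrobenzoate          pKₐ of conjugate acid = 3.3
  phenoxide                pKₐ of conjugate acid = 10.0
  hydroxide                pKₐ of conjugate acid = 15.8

mesylate > p-nitrobenzoate > hydrosulfide > phenoxide > hydroxide

Lower conjugate-acid pKₐ ⇒ weaker base ⇒ better leaving group.
Sorting by the given values: mesylate (-2.0), p-nitrobenzoate (3.3), hydrosulfide (7.0), phenoxide (10.0), hydroxide (15.8).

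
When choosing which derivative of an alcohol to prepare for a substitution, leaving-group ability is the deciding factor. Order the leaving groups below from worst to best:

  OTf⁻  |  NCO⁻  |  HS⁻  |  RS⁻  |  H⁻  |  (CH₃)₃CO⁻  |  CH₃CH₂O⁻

H⁻ < (CH₃)₃CO⁻ < CH₃CH₂O⁻ < RS⁻ < HS⁻ < NCO⁻ < OTf⁻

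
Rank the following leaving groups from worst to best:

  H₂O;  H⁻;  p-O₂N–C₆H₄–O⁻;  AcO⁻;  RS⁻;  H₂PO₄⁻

Rank by basicity of the departing species: weakest base leaves most easily.
H₂O: pKₐ(H₃O⁺) ≈ -1.7
H₂PO₄⁻: pKₐ(H₃PO₄) ≈ 2.1
AcO⁻: pKₐ(CH₃COOH) ≈ 4.8
p-O₂N–C₆H₄–O⁻: pKₐ(p-nitrophenol) ≈ 7.2
RS⁻: pKₐ(RSH (a thiol)) ≈ 10.5
H⁻: pKₐ(H₂) ≈ 36
The question asks for worst first, so the sequence is read in increasing leaving-group ability.

H⁻ < RS⁻ < p-O₂N–C₆H₄–O⁻ < AcO⁻ < H₂PO₄⁻ < H₂O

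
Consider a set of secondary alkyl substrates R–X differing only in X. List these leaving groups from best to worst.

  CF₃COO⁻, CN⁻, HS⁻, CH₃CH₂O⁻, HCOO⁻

CF₃COO⁻: pKₐ(CF₃COOH) ≈ 0.2
HCOO⁻: pKₐ(HCOOH) ≈ 3.8 — resonance-stabilised carboxylate
HS⁻: pKₐ(H₂S) ≈ 7 — larger and more polarisable than the oxygen analogue
CN⁻: pKₐ(HCN) ≈ 9.2 — sp carbon stabilises the charge somewhat, but still a poor LG
CH₃CH₂O⁻: pKₐ(CH₃CH₂OH) ≈ 16

CF₃COO⁻ > HCOO⁻ > HS⁻ > CN⁻ > CH₃CH₂O⁻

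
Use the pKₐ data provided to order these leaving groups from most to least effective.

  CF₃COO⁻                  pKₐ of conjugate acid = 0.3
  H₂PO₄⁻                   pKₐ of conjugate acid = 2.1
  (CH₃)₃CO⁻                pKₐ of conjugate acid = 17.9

CF₃COO⁻ > H₂PO₄⁻ > (CH₃)₃CO⁻

Lower conjugate-acid pKₐ ⇒ weaker base ⇒ better leaving group.
Sorting by the given values: CF₃COO⁻ (0.3), H₂PO₄⁻ (2.1), (CH₃)₃CO⁻ (17.9).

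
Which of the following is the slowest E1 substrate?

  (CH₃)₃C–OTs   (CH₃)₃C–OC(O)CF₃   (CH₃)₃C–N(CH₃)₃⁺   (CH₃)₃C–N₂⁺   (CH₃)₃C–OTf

Identical carbon frameworks mean the comparison reduces to leaving-group quality.
Rank by basicity of the departing species: weakest base leaves most easily.
(CH₃)₃C–N₂⁺ loses N₂: no meaningful conjugate acid; N₂ departs as an exceptionally stable neutral molecule
(CH₃)₃C–OTf loses OTf⁻: pKₐ(CF₃SO₃H (triflic acid)) ≈ -14
(CH₃)₃C–OTs loses OTs⁻: pKₐ(p-CH₃C₆H₄SO₃H (TsOH)) ≈ -2.8
(CH₃)₃C–OC(O)CF₃ loses CF₃COO⁻: pKₐ(CF₃COOH) ≈ 0.2
(CH₃)₃C–N(CH₃)₃⁺ loses NR'₃: pKₐ(R'₃NH⁺) ≈ 10.7

(CH₃)₃C–N(CH₃)₃⁺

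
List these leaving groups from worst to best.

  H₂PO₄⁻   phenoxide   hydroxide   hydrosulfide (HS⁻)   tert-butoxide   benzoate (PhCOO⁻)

H₂PO₄⁻: pKₐ(H₃PO₄) ≈ 2.1
benzoate (PhCOO⁻): pKₐ(C₆H₅COOH) ≈ 4.2
hydrosulfide (HS⁻): pKₐ(H₂S) ≈ 7
phenoxide: pKₐ(C₆H₅OH (phenol)) ≈ 10
hydroxide: pKₐ(H₂O) ≈ 15.7
tert-butoxide: pKₐ(t-BuOH) ≈ 18
The question asks for worst first, so the sequence is read in increasing leaving-group ability.

tert-butoxide < hydroxide < phenoxide < hydrosulfide (HS⁻) < benzoate (PhCOO⁻) < H₂PO₄⁻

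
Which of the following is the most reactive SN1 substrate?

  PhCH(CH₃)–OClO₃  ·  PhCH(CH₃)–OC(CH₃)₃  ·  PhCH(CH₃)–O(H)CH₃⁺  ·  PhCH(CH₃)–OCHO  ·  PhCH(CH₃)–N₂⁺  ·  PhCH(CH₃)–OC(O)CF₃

PhCH(CH₃)–N₂⁺

Identical carbon frameworks mean the comparison reduces to leaving-group quality.
Rank by basicity of the departing species: weakest base leaves most easily.
PhCH(CH₃)–N₂⁺ loses N₂: no meaningful conjugate acid; N₂ departs as an exceptionally stable neutral molecule
PhCH(CH₃)–OClO₃ loses ClO₄⁻: pKₐ(HClO₄) ≈ -10
PhCH(CH₃)–O(H)CH₃⁺ loses R'OH: pKₐ(R'OH₂⁺) ≈ -2.4
PhCH(CH₃)–OC(O)CF₃ loses CF₃COO⁻: pKₐ(CF₃COOH) ≈ 0.2
PhCH(CH₃)–OCHO loses HCOO⁻: pKₐ(HCOOH) ≈ 3.8
PhCH(CH₃)–OC(CH₃)₃ loses (CH₃)₃CO⁻: pKₐ(t-BuOH) ≈ 18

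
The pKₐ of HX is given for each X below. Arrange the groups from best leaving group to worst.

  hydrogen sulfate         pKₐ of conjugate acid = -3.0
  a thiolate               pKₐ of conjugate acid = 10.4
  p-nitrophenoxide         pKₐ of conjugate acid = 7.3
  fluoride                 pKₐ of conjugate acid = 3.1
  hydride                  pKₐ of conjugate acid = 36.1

hydrogen sulfate > fluoride > p-nitrophenoxide > a thiolate > hydride

Lower conjugate-acid pKₐ ⇒ weaker base ⇒ better leaving group.
Sorting by the given values: hydrogen sulfate (-3.0), fluoride (3.1), p-nitrophenoxide (7.3), a thiolate (10.4), hydride (36.1).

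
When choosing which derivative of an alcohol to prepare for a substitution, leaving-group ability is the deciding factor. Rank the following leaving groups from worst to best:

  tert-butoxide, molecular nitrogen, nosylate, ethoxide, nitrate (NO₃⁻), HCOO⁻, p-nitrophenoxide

The more stable X⁻ (or X) is on its own — i.e. the weaker a base it is — the better a leaving group it makes.
molecular nitrogen: no meaningful conjugate acid; N₂ departs as an exceptionally stable neutral molecule
nosylate: pKₐ(p-O₂NC₆H₄SO₃H) ≈ -3.5
nitrate (NO₃⁻): pKₐ(HNO₃) ≈ -1.3
HCOO⁻: pKₐ(HCOOH) ≈ 3.8 — resonance-stabilised carboxylate
p-nitrophenoxide: pKₐ(p-nitrophenol) ≈ 7.2 — nitro group delocalises the charge; the classic chromogenic LG
ethoxide: pKₐ(CH₃CH₂OH) ≈ 16 — strong base; alkoxides do not leave unassisted
tert-butoxide: pKₐ(t-BuOH) ≈ 18 — bulky, strongly basic alkoxide
Reversing gives the worst-to-best order requested.

tert-butoxide < ethoxide < p-nitrophenoxide < HCOO⁻ < nitrate (NO₃⁻) < nosylate < molecular nitrogen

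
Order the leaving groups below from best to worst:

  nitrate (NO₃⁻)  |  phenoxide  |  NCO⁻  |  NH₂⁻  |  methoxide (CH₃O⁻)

nitrate (NO₃⁻): pKₐ(HNO₃) ≈ -1.3
NCO⁻: pKₐ(HOCN) ≈ 3.5 — resonance between N and O
phenoxide: pKₐ(C₆H₅OH (phenol)) ≈ 10
methoxide (CH₃O⁻): pKₐ(CH₃OH) ≈ 15.5
NH₂⁻: pKₐ(NH₃) ≈ 38 — extremely strong base; never a leaving group

nitrate (NO₃⁻) > NCO⁻ > phenoxide > methoxide (CH₃O⁻) > NH₂⁻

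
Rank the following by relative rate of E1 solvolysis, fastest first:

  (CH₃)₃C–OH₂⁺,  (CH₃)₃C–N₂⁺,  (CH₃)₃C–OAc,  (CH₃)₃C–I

Identical carbon frameworks mean the comparison reduces to leaving-group quality.
The more stable X⁻ (or X) is on its own — i.e. the weaker a base it is — the better a leaving group it makes.
(CH₃)₃C–N₂⁺ loses N₂: no meaningful conjugate acid; N₂ departs as an exceptionally stable neutral molecule
(CH₃)₃C–I loses I⁻: pKₐ(HI) ≈ -10
(CH₃)₃C–OH₂⁺ loses H₂O: pKₐ(H₃O⁺) ≈ -1.7
(CH₃)₃C–OAc loses AcO⁻: pKₐ(CH₃COOH) ≈ 4.8

(CH₃)₃C–N₂⁺ > (CH₃)₃C–I > (CH₃)₃C–OH₂⁺ > (CH₃)₃C–OAc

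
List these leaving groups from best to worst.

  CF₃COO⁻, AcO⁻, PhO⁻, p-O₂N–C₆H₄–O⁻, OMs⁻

OMs⁻ > CF₃COO⁻ > AcO⁻ > p-O₂N–C₆H₄–O⁻ > PhO⁻

OMs⁻: pKₐ(CH₃SO₃H (MsOH)) ≈ -1.9
CF₃COO⁻: pKₐ(CF₃COOH) ≈ 0.2
AcO⁻: pKₐ(CH₃COOH) ≈ 4.8
p-O₂N–C₆H₄–O⁻: pKₐ(p-nitrophenol) ≈ 7.2
PhO⁻: pKₐ(C₆H₅OH (phenol)) ≈ 10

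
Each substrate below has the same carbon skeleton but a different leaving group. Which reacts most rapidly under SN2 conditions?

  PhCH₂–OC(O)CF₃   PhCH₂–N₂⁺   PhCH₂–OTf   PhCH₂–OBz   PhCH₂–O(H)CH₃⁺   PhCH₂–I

PhCH₂–N₂⁺

Same R in every case — rank the leaving groups.
The more stable X⁻ (or X) is on its own — i.e. the weaker a base it is — the better a leaving group it makes.
PhCH₂–N₂⁺ loses N₂: no meaningful conjugate acid; N₂ departs as an exceptionally stable neutral molecule
PhCH₂–OTf loses OTf⁻: pKₐ(CF₃SO₃H (triflic acid)) ≈ -14
PhCH₂–I loses I⁻: pKₐ(HI) ≈ -10
PhCH₂–O(H)CH₃⁺ loses R'OH: pKₐ(R'OH₂⁺) ≈ -2.4
PhCH₂–OC(O)CF₃ loses CF₃COO⁻: pKₐ(CF₃COOH) ≈ 0.2
PhCH₂–OBz loses PhCOO⁻: pKₐ(C₆H₅COOH) ≈ 4.2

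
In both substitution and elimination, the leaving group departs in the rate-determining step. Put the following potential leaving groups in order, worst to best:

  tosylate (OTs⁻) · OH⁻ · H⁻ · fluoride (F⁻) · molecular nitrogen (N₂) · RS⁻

Rank by basicity of the departing species: weakest base leaves most easily.
molecular nitrogen (N₂): no meaningful conjugate acid; N₂ departs as an exceptionally stable neutral molecule
tosylate (OTs⁻): pKₐ(p-CH₃C₆H₄SO₃H (TsOH)) ≈ -2.8
fluoride (F⁻): pKₐ(HF) ≈ 3.2
RS⁻: pKₐ(RSH (a thiol)) ≈ 10.5
OH⁻: pKₐ(H₂O) ≈ 15.7
H⁻: pKₐ(H₂) ≈ 36
Listed from poorest to best leaving group as asked.

H⁻ < OH⁻ < RS⁻ < fluoride (F⁻) < tosylate (OTs⁻) < molecular nitrogen (N₂)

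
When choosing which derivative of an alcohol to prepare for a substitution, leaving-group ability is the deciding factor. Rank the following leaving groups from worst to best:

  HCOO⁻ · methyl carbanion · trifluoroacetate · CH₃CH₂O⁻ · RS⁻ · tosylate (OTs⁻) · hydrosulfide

methyl carbanion < CH₃CH₂O⁻ < RS⁻ < hydrosulfide < HCOO⁻ < trifluoroacetate < tosylate (OTs⁻)

tosylate (OTs⁻): pKₐ(p-CH₃C₆H₄SO₃H (TsOH)) ≈ -2.8
trifluoroacetate: pKₐ(CF₃COOH) ≈ 0.2
HCOO⁻: pKₐ(HCOOH) ≈ 3.8 — resonance-stabilised carboxylate
hydrosulfide: pKₐ(H₂S) ≈ 7 — larger and more polarisable than the oxygen analogue
RS⁻: pKₐ(RSH (a thiol)) ≈ 10.5
CH₃CH₂O⁻: pKₐ(CH₃CH₂OH) ≈ 16 — strong base; alkoxides do not leave unassisted
methyl carbanion: pKₐ(CH₄) ≈ 48
Reversing gives the worst-to-best order requested.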